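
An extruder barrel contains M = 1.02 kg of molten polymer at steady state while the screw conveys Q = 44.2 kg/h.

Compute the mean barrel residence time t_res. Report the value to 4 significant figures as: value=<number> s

value=83.08 s

Q_s = Q / 3600 = 44.2 / 3600 = 0.0122778 kg/s
t_res = M / Q_s = 1.02 / 0.0122778 = 83.0769 s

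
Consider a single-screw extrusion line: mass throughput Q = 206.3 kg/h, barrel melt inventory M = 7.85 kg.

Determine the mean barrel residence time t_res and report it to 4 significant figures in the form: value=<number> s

value=137.0 s

Q_s = Q / 3600 = 206.3 / 3600 = 0.0573056 kg/s
t_res = M / Q_s = 7.85 ÷ 0.0573056 = 136.985 s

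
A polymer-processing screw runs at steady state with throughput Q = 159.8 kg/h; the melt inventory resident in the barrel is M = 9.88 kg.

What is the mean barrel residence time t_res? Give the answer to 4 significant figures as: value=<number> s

Convert throughput: Q = 159.8 kg/h = 159.8/3600 = 0.0443889 kg/s
t_res = M / Q_s = 9.88 / 0.0443889 = 222.578 s

value=222.6 s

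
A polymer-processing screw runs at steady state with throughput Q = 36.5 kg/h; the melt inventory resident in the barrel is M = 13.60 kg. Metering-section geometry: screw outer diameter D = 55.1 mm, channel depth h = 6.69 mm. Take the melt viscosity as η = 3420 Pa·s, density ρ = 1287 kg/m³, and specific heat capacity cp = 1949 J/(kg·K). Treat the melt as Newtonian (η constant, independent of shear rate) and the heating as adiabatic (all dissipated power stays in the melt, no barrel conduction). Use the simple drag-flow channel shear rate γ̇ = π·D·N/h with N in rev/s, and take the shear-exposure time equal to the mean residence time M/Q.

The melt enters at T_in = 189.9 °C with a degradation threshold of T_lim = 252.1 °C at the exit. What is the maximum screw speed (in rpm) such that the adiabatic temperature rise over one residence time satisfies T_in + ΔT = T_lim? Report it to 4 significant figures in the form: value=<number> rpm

Convert throughput: Q = 36.5 kg/h = 36.5/3600 = 0.0101389 kg/s
t_res = M / Q_s = 13.60 ÷ 0.0101389 = 1341.37 s
Geometry in SI: D = 55.1 mm → 0.0551 m, h = 6.69 mm → 0.00669 m
ΔT_a = T_lim − T_in = 252.1 − 189.9 = 62.2 K
γ̇_max² = ΔT_a·ρ·cp/(η·t_res) = 62.2·1287·1949/(3420·1341.37) = 34.01 s⁻²
γ̇_max = sqrt(34.01) = 5.83181 s⁻¹
Solve γ̇ = πDN/h for N: N_max = γ̇_max·h/(π·D) = 5.83181 × 0.00669 / (π × 0.0551) = 0.225386 rev/s = 13.5232 rpm

value=13.52 rpm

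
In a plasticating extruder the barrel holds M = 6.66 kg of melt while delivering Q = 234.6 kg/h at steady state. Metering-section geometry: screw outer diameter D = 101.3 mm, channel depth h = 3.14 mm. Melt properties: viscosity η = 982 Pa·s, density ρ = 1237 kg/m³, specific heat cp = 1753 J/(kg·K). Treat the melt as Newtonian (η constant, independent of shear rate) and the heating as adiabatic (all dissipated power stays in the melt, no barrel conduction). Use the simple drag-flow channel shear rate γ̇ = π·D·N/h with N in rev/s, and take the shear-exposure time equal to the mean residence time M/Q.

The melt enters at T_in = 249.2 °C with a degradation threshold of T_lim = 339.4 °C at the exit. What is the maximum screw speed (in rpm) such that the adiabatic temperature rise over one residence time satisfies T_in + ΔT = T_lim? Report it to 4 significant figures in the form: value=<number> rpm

Throughput in SI: Q_s = 234.6 kg/h ÷ 3600 s/h = 0.0651667 kg/s
Mean residence time: t_res = M/Q_s = 6.66 kg / 0.0651667 kg/s = 102.199 s
Geometry in SI: D = 101.3 mm → 0.1013 m, h = 3.14 mm → 0.00314 m
ΔT_a = T_lim − T_in = 339.4 °C − 249.2 °C = 90.2 K
Invert ΔT = ηγ̇²t_res/(ρcp) for γ̇: γ̇_max² = ΔT_a ρ cp / (η t_res) = 90.2·1237·1753 / (982·102.199) = 1948.94 s⁻²
Take the square root: γ̇_max = √(1948.94) = 44.1468 s⁻¹
N_max = γ̇_max h / (πD) = 44.1468·0.00314/(π·0.1013) = 0.435581 rev/s → ×60 = 26.1349 rpm

value=26.13 rpm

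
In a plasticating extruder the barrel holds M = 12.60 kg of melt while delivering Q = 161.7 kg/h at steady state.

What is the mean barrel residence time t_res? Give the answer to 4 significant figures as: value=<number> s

value=280.5 s

Throughput in SI: Q_s = 161.7 kg/h ÷ 3600 s/h = 0.0449167 kg/s
t_res = M / Q_s = 12.60 / 0.0449167 = 280.519 s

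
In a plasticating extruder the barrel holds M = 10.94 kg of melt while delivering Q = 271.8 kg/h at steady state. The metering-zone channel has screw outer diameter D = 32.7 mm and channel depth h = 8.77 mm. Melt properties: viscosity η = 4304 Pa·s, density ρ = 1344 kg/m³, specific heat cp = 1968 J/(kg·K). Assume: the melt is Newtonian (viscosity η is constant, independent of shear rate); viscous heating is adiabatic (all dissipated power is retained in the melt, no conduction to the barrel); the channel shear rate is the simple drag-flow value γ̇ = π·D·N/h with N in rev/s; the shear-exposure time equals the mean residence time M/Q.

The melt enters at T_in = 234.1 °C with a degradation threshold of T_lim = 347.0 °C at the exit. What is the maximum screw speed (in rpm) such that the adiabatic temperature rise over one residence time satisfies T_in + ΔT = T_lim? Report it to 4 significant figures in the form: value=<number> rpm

Q_s = Q / 3600 = 271.8 / 3600 = 0.0755 kg/s
t_res = M / Q_s = 10.94 / 0.0755 = 144.901 s
Geometry in SI: D = 32.7 mm → 0.0327 m, h = 8.77 mm → 0.00877 m
ΔT_a = T_lim − T_in = 347.0 − 234.1 = 112.9 K
Invert ΔT = ηγ̇²t_res/(ρcp) for γ̇: γ̇_max² = ΔT_a ρ cp / (η t_res) = 112.9·1344·1968 / (4304·144.901) = 478.824 s⁻²
Take the square root: γ̇_max = √(478.824) = 21.882 s⁻¹
N_max = γ̇_max·h / (π·D) = 21.882 · 0.00877 / (π · 0.0327) = 1.86806 rev/s = 112.083 rpm

value=112.1 rpm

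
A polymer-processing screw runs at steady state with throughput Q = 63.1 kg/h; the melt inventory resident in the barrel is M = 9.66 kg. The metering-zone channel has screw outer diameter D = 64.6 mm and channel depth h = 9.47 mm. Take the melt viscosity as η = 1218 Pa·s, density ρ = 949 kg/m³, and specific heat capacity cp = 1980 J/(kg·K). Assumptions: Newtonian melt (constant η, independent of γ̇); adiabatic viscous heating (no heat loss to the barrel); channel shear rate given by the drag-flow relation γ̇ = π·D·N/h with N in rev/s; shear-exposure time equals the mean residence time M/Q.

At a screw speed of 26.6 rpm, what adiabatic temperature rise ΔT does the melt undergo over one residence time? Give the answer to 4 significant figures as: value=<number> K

Convert throughput: Q = 63.1 kg/h = 63.1/3600 = 0.0175278 kg/s
t_res = M / Q_s = 9.66 ÷ 0.0175278 = 551.125 s
Convert to SI: D = 0.0646 m, h = 0.00947 m, N = 26.6/60 = 0.443333 rev/s
γ̇ = π·D·N / h = π · 0.0646 · 0.443333 / 0.00947 = 9.50086 s⁻¹
ΔT = η·γ̇²·t_res/(ρ·cp) = [1218 × 9.50086² × 551.125] / [949 × 1980] = 32.2472 K

value=32.25 K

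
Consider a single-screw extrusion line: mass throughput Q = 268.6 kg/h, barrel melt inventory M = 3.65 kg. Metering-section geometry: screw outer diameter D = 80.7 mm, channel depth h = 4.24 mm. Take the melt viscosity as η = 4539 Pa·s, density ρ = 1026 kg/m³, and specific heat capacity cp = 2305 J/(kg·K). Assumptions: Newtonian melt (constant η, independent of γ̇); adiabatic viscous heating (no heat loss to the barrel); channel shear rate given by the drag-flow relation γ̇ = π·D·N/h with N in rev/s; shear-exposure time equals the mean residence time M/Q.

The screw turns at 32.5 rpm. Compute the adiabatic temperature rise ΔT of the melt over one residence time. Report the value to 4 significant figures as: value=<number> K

value=98.49 K

Throughput in SI: Q_s = 268.6 kg/h ÷ 3600 s/h = 0.0746111 kg/s
t_res = M / Q_s = 3.65 / 0.0746111 = 48.9203 s
D = 80.7 mm = 0.0807 m;  h = 4.24 mm = 0.00424 m;  N = 32.5 rpm / 60 = 0.541667 rev/s
γ̇ = π·D·N / h = π · 0.0807 · 0.541667 / 0.00424 = 32.3884 s⁻¹
Adiabatic rise: ΔT = η γ̇² t_res / (ρ cp) = 4539·(32.3884)²·48.9203 / (1026·2305) = 98.4942 K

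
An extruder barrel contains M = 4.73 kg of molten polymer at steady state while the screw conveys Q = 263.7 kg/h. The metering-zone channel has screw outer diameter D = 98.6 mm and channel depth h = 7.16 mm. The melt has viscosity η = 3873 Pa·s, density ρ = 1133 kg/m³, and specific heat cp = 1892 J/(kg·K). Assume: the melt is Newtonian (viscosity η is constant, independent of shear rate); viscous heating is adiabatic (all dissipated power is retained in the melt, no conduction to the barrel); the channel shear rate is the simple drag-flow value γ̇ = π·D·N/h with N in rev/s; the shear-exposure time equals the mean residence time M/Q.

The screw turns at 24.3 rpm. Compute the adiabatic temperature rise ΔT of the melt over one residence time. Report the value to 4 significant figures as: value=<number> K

value=35.82 K

Q_s = Q / 3600 = 263.7 / 3600 = 0.07325 kg/s
t_res = M / Q_s = 4.73 ÷ 0.07325 = 64.5734 s
Convert to SI: D = 0.0986 m, h = 0.00716 m, N = 24.3/60 = 0.405 rev/s
Shear rate: γ̇ = πDN/h = π·0.0986·0.405/0.00716 = 17.5214 s⁻¹
ΔT = η·γ̇²·t_res/(ρ·cp) = [3873 × 17.5214² × 64.5734] / [1133 × 1892] = 35.8169 K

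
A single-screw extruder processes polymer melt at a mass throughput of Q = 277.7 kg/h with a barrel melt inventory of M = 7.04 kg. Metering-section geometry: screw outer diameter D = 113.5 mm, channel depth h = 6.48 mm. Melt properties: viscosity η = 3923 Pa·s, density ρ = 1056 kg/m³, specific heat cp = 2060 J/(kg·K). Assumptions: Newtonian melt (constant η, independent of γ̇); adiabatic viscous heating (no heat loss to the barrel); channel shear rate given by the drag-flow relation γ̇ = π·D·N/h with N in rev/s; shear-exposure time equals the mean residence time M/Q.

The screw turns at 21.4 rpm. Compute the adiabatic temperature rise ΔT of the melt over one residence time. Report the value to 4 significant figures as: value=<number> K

value=63.39 K

Q_s = Q / 3600 = 277.7 / 3600 = 0.0771389 kg/s
Mean residence time: t_res = M/Q_s = 7.04 kg / 0.0771389 kg/s = 91.264 s
Convert to SI: D = 0.1135 m, h = 0.00648 m, N = 21.4/60 = 0.356667 rev/s
γ̇ = π D N / h = (π)(0.1135)(0.356667) / 0.00648 = 19.6261 s⁻¹
ΔT = η·γ̇²·t_res / (ρ·cp) = 3923 · (19.6261)² · 91.264 / (1056 · 2060) = 63.3947 K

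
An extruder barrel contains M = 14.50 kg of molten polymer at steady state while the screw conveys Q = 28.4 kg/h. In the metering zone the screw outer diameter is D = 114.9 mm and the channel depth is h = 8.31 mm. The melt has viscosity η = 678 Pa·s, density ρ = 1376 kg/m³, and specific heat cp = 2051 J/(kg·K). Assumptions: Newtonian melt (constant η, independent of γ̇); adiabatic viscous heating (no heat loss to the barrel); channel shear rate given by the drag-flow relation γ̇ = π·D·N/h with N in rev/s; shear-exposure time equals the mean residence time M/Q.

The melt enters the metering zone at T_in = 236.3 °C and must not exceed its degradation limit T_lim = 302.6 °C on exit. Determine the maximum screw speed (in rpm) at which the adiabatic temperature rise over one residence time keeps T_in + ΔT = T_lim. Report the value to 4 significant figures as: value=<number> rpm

Convert throughput: Q = 28.4 kg/h = 28.4/3600 = 0.00788889 kg/s
t_res = M / Q_s = 14.50 ÷ 0.00788889 = 1838.03 s
Convert to metres: D = 0.1149 m, h = 0.00831 m
ΔT_a = T_lim − T_in = 302.6 °C − 236.3 °C = 66.3 K
Invert ΔT = ηγ̇²t_res/(ρcp) for γ̇: γ̇_max² = ΔT_a ρ cp / (η t_res) = 66.3·1376·2051 / (678·1838.03) = 150.147 s⁻²
γ̇_max = √150.147 = 12.2534 s⁻¹
N_max = γ̇_max h / (πD) = 12.2534·0.00831/(π·0.1149) = 0.282091 rev/s → ×60 = 16.9255 rpm

value=16.93 rpm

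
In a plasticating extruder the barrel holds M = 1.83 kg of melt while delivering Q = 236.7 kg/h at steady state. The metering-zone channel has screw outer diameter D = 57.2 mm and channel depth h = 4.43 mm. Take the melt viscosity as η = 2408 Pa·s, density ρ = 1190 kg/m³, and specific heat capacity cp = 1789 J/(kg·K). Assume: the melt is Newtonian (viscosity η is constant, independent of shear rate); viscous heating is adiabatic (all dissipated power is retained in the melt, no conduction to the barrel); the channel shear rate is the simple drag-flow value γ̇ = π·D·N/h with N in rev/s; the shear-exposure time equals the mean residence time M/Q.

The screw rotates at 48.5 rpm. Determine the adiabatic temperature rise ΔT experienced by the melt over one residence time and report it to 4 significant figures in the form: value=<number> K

value=33.85 K

Throughput in SI: Q_s = 236.7 kg/h ÷ 3600 s/h = 0.06575 kg/s
Mean residence time: t_res = M/Q_s = 1.83 kg / 0.06575 kg/s = 27.8327 s
D = 57.2 mm = 0.0572 m;  h = 4.43 mm = 0.00443 m;  N = 48.5 rpm / 60 = 0.808333 rev/s
γ̇ = π·D·N / h = π · 0.0572 · 0.808333 / 0.00443 = 32.7893 s⁻¹
Adiabatic rise: ΔT = η γ̇² t_res / (ρ cp) = 2408·(32.7893)²·27.8327 / (1190·1789) = 33.847 K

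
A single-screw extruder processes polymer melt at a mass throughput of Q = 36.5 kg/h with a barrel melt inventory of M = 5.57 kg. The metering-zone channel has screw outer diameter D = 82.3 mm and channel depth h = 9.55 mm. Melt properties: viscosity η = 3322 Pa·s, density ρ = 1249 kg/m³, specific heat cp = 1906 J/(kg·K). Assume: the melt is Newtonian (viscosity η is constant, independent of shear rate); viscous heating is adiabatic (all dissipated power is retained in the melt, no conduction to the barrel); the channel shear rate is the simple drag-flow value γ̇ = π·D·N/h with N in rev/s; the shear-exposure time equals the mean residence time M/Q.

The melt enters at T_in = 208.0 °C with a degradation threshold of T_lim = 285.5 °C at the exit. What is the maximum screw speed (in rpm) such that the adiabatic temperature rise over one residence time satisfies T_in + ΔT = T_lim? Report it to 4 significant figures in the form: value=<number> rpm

Q_s = Q / 3600 = 36.5 / 3600 = 0.0101389 kg/s
t_res = M / Q_s = 5.57 / 0.0101389 = 549.37 s
D = 82.3 mm = 0.0823 m;  h = 9.55 mm = 0.00955 m
ΔT_a = T_lim − T_in = 285.5 °C − 208.0 °C = 77.5 K
γ̇_max² = ΔT_a·ρ·cp / (η·t_res) = [77.5 × 1249 × 1906] / [3322 × 549.37] = 101.093 s⁻²
γ̇_max = √101.093 = 10.0545 s⁻¹
N_max = γ̇_max·h / (π·D) = 10.0545 · 0.00955 / (π · 0.0823) = 0.371377 rev/s = 22.2826 rpm

value=22.28 rpm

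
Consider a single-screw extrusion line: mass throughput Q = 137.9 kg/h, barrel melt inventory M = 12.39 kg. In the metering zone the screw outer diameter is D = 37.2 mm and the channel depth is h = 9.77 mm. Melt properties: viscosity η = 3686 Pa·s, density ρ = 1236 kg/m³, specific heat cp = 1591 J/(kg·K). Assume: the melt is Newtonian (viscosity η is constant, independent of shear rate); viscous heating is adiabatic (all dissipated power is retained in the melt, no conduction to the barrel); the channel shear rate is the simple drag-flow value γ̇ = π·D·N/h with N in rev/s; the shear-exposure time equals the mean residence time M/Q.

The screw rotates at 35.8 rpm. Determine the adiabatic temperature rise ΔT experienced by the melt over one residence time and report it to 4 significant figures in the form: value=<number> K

Q_s = Q / 3600 = 137.9 / 3600 = 0.0383056 kg/s
t_res = M / Q_s = 12.39 / 0.0383056 = 323.452 s
Geometry in metres: D = 37.2 mm → 0.0372 m, h = 9.77 mm → 0.00977 m; screw speed N = 35.8 rpm = 0.596667 rev/s
γ̇ = π·D·N / h = π · 0.0372 · 0.596667 / 0.00977 = 7.13724 s⁻¹
ΔT = η·γ̇²·t_res / (ρ·cp) = 3686 · (7.13724)² · 323.452 / (1236 · 1591) = 30.8842 K

value=30.88 K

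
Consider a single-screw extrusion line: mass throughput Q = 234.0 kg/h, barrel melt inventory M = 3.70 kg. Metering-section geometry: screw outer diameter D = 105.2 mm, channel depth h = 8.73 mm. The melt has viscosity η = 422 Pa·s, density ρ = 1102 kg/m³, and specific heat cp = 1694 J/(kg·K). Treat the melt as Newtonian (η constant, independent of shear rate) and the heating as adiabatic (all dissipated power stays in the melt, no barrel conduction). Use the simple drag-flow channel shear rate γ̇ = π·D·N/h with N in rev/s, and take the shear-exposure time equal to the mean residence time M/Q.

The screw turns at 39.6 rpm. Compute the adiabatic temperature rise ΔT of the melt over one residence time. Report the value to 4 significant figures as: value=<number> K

value=8.033 K

Convert throughput: Q = 234.0 kg/h = 234.0/3600 = 0.065 kg/s
Mean residence time: t_res = M/Q_s = 3.70 kg / 0.065 kg/s = 56.9231 s
D = 105.2 mm = 0.1052 m;  h = 8.73 mm = 0.00873 m;  N = 39.6 rpm / 60 = 0.66 rev/s
γ̇ = π D N / h = (π)(0.1052)(0.66) / 0.00873 = 24.9859 s⁻¹
Adiabatic rise: ΔT = η γ̇² t_res / (ρ cp) = 422·(24.9859)²·56.9231 / (1102·1694) = 8.03335 K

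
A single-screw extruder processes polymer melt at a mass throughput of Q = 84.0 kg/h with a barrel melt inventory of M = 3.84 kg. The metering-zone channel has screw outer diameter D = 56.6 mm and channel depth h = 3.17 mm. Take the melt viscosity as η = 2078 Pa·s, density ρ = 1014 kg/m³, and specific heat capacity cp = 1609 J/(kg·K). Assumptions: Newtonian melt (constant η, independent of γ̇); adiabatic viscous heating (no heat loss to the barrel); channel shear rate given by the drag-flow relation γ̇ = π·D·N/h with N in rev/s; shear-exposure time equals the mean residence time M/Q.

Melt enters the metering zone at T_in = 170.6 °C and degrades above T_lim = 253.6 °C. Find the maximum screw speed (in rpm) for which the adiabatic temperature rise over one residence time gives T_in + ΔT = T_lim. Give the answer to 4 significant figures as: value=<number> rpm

Throughput in SI: Q_s = 84.0 kg/h ÷ 3600 s/h = 0.0233333 kg/s
Mean residence time: t_res = M/Q_s = 3.84 kg / 0.0233333 kg/s = 164.571 s
Geometry in SI: D = 56.6 mm → 0.0566 m, h = 3.17 mm → 0.00317 m
ΔT_a = T_lim − T_in = 253.6 − 170.6 = 83 K
γ̇_max² = ΔT_a·ρ·cp/(η·t_res) = 83·1014·1609/(2078·164.571) = 395.979 s⁻²
γ̇_max = sqrt(395.979) = 19.8992 s⁻¹
N_max = γ̇_max·h / (π·D) = 19.8992 · 0.00317 / (π · 0.0566) = 0.354755 rev/s = 21.2853 rpm

value=21.29 rpm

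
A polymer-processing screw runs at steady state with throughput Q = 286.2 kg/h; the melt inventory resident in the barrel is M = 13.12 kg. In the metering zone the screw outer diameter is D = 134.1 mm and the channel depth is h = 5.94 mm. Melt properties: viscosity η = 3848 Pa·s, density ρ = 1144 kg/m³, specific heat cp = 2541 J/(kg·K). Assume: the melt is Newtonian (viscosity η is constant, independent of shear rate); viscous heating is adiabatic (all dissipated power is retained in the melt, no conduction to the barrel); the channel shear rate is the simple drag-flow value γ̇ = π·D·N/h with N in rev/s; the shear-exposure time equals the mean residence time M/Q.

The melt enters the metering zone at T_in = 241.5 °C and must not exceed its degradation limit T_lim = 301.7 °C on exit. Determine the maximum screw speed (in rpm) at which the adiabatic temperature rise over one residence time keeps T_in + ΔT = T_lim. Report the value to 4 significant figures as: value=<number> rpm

value=14.04 rpm

Convert throughput: Q = 286.2 kg/h = 286.2/3600 = 0.0795 kg/s
t_res = M / Q_s = 13.12 / 0.0795 = 165.031 s
Convert to metres: D = 0.1341 m, h = 0.00594 m
ΔT_a = T_lim − T_in = 301.7 °C − 241.5 °C = 60.2 K
γ̇_max² = ΔT_a·ρ·cp / (η·t_res) = [60.2 × 1144 × 2541] / [3848 × 165.031] = 275.566 s⁻²
Take the square root: γ̇_max = √(275.566) = 16.6002 s⁻¹
Solve γ̇ = πDN/h for N: N_max = γ̇_max·h/(π·D) = 16.6002 × 0.00594 / (π × 0.1341) = 0.234056 rev/s = 14.0434 rpm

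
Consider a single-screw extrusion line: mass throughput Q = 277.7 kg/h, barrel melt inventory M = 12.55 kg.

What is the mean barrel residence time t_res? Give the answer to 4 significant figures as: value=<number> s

value=162.7 s

Convert throughput: Q = 277.7 kg/h = 277.7/3600 = 0.0771389 kg/s
t_res = M / Q_s = 12.55 / 0.0771389 = 162.694 s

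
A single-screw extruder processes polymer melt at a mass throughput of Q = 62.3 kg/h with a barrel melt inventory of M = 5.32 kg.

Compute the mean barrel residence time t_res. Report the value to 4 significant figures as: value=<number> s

Convert throughput: Q = 62.3 kg/h = 62.3/3600 = 0.0173056 kg/s
t_res = M / Q_s = 5.32 ÷ 0.0173056 = 307.416 s

value=307.4 s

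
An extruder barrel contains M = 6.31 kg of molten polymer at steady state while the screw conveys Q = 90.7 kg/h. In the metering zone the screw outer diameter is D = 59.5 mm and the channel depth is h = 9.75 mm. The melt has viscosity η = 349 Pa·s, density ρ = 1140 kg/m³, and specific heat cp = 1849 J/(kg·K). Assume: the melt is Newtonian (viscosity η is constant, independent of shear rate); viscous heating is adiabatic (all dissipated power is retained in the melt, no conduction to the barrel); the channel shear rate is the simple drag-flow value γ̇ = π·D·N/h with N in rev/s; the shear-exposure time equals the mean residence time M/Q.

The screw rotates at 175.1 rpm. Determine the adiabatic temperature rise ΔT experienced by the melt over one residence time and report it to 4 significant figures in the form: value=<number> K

Throughput in SI: Q_s = 90.7 kg/h ÷ 3600 s/h = 0.0251944 kg/s
Mean residence time: t_res = M/Q_s = 6.31 kg / 0.0251944 kg/s = 250.452 s
Convert to SI: D = 0.0595 m, h = 0.00975 m, N = 175.1/60 = 2.91833 rev/s
Shear rate: γ̇ = πDN/h = π·0.0595·2.91833/0.00975 = 55.9496 s⁻¹
ΔT = η·γ̇²·t_res/(ρ·cp) = [349 × 55.9496² × 250.452] / [1140 × 1849] = 129.808 K

value=129.8 K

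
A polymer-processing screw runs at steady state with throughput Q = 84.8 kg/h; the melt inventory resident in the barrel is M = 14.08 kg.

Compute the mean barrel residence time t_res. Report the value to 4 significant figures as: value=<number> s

Q_s = Q / 3600 = 84.8 / 3600 = 0.0235556 kg/s
t_res = M / Q_s = 14.08 / 0.0235556 = 597.736 s

value=597.7 s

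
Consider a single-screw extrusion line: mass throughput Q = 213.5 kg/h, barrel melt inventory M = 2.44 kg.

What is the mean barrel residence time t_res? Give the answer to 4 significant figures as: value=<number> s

Throughput in SI: Q_s = 213.5 kg/h ÷ 3600 s/h = 0.0593056 kg/s
t_res = M / Q_s = 2.44 ÷ 0.0593056 = 41.1429 s

value=41.14 s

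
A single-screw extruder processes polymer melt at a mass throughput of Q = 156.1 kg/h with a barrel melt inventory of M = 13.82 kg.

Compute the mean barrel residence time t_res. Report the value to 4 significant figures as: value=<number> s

value=318.7 s

Convert throughput: Q = 156.1 kg/h = 156.1/3600 = 0.0433611 kg/s
t_res = M / Q_s = 13.82 ÷ 0.0433611 = 318.719 s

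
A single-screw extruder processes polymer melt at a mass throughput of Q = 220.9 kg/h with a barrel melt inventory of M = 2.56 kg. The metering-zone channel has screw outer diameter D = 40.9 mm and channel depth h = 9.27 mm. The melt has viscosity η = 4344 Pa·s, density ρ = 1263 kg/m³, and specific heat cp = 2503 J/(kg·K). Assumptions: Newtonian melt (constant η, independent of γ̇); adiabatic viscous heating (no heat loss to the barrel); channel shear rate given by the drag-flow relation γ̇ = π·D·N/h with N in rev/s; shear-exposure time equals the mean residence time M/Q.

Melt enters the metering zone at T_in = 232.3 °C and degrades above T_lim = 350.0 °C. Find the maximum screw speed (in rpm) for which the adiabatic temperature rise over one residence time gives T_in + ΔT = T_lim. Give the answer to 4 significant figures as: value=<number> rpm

Throughput in SI: Q_s = 220.9 kg/h ÷ 3600 s/h = 0.0613611 kg/s
t_res = M / Q_s = 2.56 ÷ 0.0613611 = 41.7202 s
D = 40.9 mm = 0.0409 m;  h = 9.27 mm = 0.00927 m
Allowable rise: ΔT_a = T_lim − T_in = 350.0 − 232.3 = 117.7 K
γ̇_max² = ΔT_a·ρ·cp / (η·t_res) = [117.7 × 1263 × 2503] / [4344 × 41.7202] = 2053.07 s⁻²
γ̇_max = √2053.07 = 45.3108 s⁻¹
N_max = γ̇_max·h / (π·D) = 45.3108 · 0.00927 / (π · 0.0409) = 3.26895 rev/s = 196.137 rpm

value=196.1 rpm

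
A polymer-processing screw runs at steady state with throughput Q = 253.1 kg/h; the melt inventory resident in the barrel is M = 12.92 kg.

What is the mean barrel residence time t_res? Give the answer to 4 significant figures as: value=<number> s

value=183.8 s

Throughput in SI: Q_s = 253.1 kg/h ÷ 3600 s/h = 0.0703056 kg/s
t_res = M / Q_s = 12.92 ÷ 0.0703056 = 183.769 s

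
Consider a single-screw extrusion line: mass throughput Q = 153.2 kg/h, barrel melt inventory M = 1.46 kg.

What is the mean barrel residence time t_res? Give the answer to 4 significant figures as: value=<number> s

value=34.31 s

Q_s = Q / 3600 = 153.2 / 3600 = 0.0425556 kg/s
Mean residence time: t_res = M/Q_s = 1.46 kg / 0.0425556 kg/s = 34.3081 s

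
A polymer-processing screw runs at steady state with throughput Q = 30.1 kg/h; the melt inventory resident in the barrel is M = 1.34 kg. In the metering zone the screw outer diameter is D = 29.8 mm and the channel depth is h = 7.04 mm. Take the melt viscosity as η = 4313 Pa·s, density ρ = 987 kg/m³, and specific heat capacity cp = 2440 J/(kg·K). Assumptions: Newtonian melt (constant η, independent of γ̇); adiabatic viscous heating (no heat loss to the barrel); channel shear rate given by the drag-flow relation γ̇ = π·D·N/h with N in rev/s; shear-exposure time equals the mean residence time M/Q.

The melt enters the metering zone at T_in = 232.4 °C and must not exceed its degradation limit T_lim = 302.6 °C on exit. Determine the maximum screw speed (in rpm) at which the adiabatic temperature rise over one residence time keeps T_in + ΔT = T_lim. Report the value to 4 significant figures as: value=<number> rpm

Q_s = Q / 3600 = 30.1 / 3600 = 0.00836111 kg/s
t_res = M / Q_s = 1.34 ÷ 0.00836111 = 160.266 s
Convert to metres: D = 0.0298 m, h = 0.00704 m
Allowable rise: ΔT_a = T_lim − T_in = 302.6 − 232.4 = 70.2 K
Invert ΔT = ηγ̇²t_res/(ρcp) for γ̇: γ̇_max² = ΔT_a ρ cp / (η t_res) = 70.2·987·2440 / (4313·160.266) = 244.582 s⁻²
γ̇_max = √244.582 = 15.6391 s⁻¹
Solve γ̇ = πDN/h for N: N_max = γ̇_max·h/(π·D) = 15.6391 × 0.00704 / (π × 0.0298) = 1.17603 rev/s = 70.5618 rpm

value=70.56 rpm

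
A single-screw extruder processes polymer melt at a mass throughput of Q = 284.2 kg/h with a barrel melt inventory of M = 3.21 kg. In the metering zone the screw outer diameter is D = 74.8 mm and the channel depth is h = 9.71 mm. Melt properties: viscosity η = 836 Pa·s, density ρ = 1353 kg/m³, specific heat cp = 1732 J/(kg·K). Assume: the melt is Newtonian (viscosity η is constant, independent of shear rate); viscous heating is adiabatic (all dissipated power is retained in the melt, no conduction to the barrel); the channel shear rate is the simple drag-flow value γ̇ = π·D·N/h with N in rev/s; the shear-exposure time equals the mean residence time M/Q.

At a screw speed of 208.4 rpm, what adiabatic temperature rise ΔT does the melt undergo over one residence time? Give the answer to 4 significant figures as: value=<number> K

Throughput in SI: Q_s = 284.2 kg/h ÷ 3600 s/h = 0.0789444 kg/s
Mean residence time: t_res = M/Q_s = 3.21 kg / 0.0789444 kg/s = 40.6615 s
Geometry in metres: D = 74.8 mm → 0.0748 m, h = 9.71 mm → 0.00971 m; screw speed N = 208.4 rpm = 3.47333 rev/s
Shear rate: γ̇ = πDN/h = π·0.0748·3.47333/0.00971 = 84.0579 s⁻¹
ΔT = η·γ̇²·t_res / (ρ·cp) = 836 · (84.0579)² · 40.6615 / (1353 · 1732) = 102.495 K

value=102.5 K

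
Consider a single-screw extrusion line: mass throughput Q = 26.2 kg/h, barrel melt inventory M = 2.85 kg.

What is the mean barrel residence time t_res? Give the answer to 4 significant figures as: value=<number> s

Convert throughput: Q = 26.2 kg/h = 26.2/3600 = 0.00727778 kg/s
t_res = M / Q_s = 2.85 / 0.00727778 = 391.603 s

value=391.6 s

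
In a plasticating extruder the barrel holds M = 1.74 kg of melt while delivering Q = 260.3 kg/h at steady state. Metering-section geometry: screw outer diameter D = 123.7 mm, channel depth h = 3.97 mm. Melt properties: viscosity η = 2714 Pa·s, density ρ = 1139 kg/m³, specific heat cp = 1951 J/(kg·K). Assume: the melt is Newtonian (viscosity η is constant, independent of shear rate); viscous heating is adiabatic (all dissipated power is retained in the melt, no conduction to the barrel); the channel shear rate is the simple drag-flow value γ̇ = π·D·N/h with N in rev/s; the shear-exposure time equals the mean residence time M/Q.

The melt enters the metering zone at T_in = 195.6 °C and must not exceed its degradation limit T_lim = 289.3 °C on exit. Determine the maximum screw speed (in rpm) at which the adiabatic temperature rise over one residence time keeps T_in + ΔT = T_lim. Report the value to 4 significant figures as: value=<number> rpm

value=34.61 rpm

Throughput in SI: Q_s = 260.3 kg/h ÷ 3600 s/h = 0.0723056 kg/s
t_res = M / Q_s = 1.74 ÷ 0.0723056 = 24.0645 s
D = 123.7 mm = 0.1237 m;  h = 3.97 mm = 0.00397 m
Allowable rise: ΔT_a = T_lim − T_in = 289.3 − 195.6 = 93.7 K
γ̇_max² = ΔT_a·ρ·cp/(η·t_res) = 93.7·1139·1951/(2714·24.0645) = 3188.11 s⁻²
Take the square root: γ̇_max = √(3188.11) = 56.4633 s⁻¹
Solve γ̇ = πDN/h for N: N_max = γ̇_max·h/(π·D) = 56.4633 × 0.00397 / (π × 0.1237) = 0.576816 rev/s = 34.609 rpm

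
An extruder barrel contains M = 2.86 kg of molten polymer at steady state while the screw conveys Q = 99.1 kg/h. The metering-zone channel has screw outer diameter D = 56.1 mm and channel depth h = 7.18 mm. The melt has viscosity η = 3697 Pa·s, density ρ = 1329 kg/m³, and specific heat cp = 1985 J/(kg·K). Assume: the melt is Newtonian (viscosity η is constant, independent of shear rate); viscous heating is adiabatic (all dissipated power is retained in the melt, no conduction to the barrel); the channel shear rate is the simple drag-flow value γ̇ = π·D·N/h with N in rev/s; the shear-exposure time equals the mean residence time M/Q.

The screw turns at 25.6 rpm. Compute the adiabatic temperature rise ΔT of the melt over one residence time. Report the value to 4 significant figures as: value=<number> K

Q_s = Q / 3600 = 99.1 / 3600 = 0.0275278 kg/s
t_res = M / Q_s = 2.86 / 0.0275278 = 103.895 s
Convert to SI: D = 0.0561 m, h = 0.00718 m, N = 25.6/60 = 0.426667 rev/s
γ̇ = π D N / h = (π)(0.0561)(0.426667) / 0.00718 = 10.4731 s⁻¹
ΔT = η·γ̇²·t_res / (ρ·cp) = 3697 · (10.4731)² · 103.895 / (1329 · 1985) = 15.9703 K

value=15.97 K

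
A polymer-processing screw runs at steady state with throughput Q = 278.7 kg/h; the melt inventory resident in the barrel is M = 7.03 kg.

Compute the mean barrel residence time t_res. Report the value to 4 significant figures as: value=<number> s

value=90.81 s

Q_s = Q / 3600 = 278.7 / 3600 = 0.0774167 kg/s
t_res = M / Q_s = 7.03 / 0.0774167 = 90.8073 s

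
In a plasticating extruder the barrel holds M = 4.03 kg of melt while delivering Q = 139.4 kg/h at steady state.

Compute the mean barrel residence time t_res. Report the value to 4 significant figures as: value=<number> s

value=104.1 s

Q_s = Q / 3600 = 139.4 / 3600 = 0.0387222 kg/s
Mean residence time: t_res = M/Q_s = 4.03 kg / 0.0387222 kg/s = 104.075 s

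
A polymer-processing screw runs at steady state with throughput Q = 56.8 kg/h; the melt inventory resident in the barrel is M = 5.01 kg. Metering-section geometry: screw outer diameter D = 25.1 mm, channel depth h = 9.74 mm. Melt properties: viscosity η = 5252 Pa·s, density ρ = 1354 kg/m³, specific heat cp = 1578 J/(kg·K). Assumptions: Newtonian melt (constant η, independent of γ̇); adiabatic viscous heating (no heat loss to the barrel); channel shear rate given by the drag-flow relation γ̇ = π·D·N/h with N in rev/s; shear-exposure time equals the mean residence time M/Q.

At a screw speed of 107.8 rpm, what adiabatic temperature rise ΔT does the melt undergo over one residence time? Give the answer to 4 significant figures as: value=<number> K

value=165.1 K

Throughput in SI: Q_s = 56.8 kg/h ÷ 3600 s/h = 0.0157778 kg/s
t_res = M / Q_s = 5.01 / 0.0157778 = 317.535 s
Geometry in metres: D = 25.1 mm → 0.0251 m, h = 9.74 mm → 0.00974 m; screw speed N = 107.8 rpm = 1.79667 rev/s
γ̇ = π D N / h = (π)(0.0251)(1.79667) / 0.00974 = 14.5456 s⁻¹
ΔT = η·γ̇²·t_res/(ρ·cp) = [5252 × 14.5456² × 317.535] / [1354 × 1578] = 165.141 K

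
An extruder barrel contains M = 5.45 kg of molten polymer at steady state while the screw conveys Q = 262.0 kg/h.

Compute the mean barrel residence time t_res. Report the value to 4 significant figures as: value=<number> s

Q_s = Q / 3600 = 262.0 / 3600 = 0.0727778 kg/s
t_res = M / Q_s = 5.45 / 0.0727778 = 74.8855 s

value=74.89 s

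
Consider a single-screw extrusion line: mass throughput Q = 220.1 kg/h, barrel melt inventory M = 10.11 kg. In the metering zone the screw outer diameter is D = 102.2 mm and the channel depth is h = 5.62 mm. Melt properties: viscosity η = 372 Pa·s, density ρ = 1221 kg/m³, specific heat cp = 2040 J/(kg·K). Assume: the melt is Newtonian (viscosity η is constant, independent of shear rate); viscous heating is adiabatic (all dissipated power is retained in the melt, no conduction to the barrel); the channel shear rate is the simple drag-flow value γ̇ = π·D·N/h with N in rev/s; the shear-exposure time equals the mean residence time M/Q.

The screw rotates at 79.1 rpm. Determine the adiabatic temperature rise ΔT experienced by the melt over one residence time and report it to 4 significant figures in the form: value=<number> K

value=140.1 K

Throughput in SI: Q_s = 220.1 kg/h ÷ 3600 s/h = 0.0611389 kg/s
Mean residence time: t_res = M/Q_s = 10.11 kg / 0.0611389 kg/s = 165.361 s
D = 102.2 mm = 0.1022 m;  h = 5.62 mm = 0.00562 m;  N = 79.1 rpm / 60 = 1.31833 rev/s
γ̇ = π D N / h = (π)(0.1022)(1.31833) / 0.00562 = 75.3164 s⁻¹
ΔT = η·γ̇²·t_res / (ρ·cp) = 372 · (75.3164)² · 165.361 / (1221 · 2040) = 140.091 K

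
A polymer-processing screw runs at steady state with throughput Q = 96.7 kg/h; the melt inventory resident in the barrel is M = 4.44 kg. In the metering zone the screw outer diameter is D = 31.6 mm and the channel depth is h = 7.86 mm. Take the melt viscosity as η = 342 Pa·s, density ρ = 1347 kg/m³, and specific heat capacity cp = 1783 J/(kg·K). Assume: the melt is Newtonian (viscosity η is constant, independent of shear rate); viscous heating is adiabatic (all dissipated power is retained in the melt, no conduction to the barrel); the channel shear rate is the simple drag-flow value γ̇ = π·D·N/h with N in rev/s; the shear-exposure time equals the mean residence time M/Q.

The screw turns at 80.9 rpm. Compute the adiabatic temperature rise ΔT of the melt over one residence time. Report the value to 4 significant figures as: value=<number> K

Q_s = Q / 3600 = 96.7 / 3600 = 0.0268611 kg/s
Mean residence time: t_res = M/Q_s = 4.44 kg / 0.0268611 kg/s = 165.295 s
Geometry in metres: D = 31.6 mm → 0.0316 m, h = 7.86 mm → 0.00786 m; screw speed N = 80.9 rpm = 1.34833 rev/s
γ̇ = π D N / h = (π)(0.0316)(1.34833) / 0.00786 = 17.0299 s⁻¹
Adiabatic rise: ΔT = η γ̇² t_res / (ρ cp) = 342·(17.0299)²·165.295 / (1347·1783) = 6.82637 K

value=6.826 K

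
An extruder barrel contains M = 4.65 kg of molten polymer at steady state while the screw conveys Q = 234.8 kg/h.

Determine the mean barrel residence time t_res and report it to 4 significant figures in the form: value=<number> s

value=71.29 s

Throughput in SI: Q_s = 234.8 kg/h ÷ 3600 s/h = 0.0652222 kg/s
t_res = M / Q_s = 4.65 ÷ 0.0652222 = 71.2947 s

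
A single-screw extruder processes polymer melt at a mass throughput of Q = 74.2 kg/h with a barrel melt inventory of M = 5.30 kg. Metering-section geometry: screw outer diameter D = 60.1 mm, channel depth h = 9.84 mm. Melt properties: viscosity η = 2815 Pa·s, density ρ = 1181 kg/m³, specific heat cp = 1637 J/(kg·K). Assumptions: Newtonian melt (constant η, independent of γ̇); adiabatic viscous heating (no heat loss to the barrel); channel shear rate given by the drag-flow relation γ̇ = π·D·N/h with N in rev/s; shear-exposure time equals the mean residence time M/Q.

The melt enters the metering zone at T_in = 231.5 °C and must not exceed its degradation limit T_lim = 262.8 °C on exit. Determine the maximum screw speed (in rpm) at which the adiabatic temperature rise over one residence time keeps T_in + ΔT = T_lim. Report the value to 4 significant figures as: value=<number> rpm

Q_s = Q / 3600 = 74.2 / 3600 = 0.0206111 kg/s
Mean residence time: t_res = M/Q_s = 5.30 kg / 0.0206111 kg/s = 257.143 s
D = 60.1 mm = 0.0601 m;  h = 9.84 mm = 0.00984 m
ΔT_a = T_lim − T_in = 262.8 °C − 231.5 °C = 31.3 K
Invert ΔT = ηγ̇²t_res/(ρcp) for γ̇: γ̇_max² = ΔT_a ρ cp / (η t_res) = 31.3·1181·1637 / (2815·257.143) = 83.5969 s⁻²
Take the square root: γ̇_max = √(83.5969) = 9.14313 s⁻¹
Solve γ̇ = πDN/h for N: N_max = γ̇_max·h/(π·D) = 9.14313 × 0.00984 / (π × 0.0601) = 0.476503 rev/s = 28.5902 rpm

value=28.59 rpm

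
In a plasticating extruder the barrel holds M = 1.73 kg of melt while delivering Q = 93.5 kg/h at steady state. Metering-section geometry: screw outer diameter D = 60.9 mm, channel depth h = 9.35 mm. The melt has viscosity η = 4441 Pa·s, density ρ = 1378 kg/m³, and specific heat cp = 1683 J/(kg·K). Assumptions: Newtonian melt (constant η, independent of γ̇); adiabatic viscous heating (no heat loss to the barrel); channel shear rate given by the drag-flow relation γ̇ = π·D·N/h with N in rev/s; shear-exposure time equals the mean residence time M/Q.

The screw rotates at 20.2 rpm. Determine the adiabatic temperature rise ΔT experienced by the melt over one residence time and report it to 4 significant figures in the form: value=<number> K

Convert throughput: Q = 93.5 kg/h = 93.5/3600 = 0.0259722 kg/s
t_res = M / Q_s = 1.73 / 0.0259722 = 66.6096 s
Geometry in metres: D = 60.9 mm → 0.0609 m, h = 9.35 mm → 0.00935 m; screw speed N = 20.2 rpm = 0.336667 rev/s
γ̇ = π·D·N / h = π · 0.0609 · 0.336667 / 0.00935 = 6.88899 s⁻¹
ΔT = η·γ̇²·t_res/(ρ·cp) = [4441 × 6.88899² × 66.6096] / [1378 × 1683] = 6.05335 K

value=6.053 K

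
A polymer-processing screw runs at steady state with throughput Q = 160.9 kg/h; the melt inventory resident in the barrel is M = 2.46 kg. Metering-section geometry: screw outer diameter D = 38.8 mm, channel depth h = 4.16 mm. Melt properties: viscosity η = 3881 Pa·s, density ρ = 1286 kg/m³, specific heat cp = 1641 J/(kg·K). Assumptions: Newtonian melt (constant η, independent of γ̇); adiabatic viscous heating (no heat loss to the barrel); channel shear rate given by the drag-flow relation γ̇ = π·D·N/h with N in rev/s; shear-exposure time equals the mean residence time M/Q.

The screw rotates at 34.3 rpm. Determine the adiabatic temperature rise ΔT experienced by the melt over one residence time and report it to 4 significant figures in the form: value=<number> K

value=28.40 K

Q_s = Q / 3600 = 160.9 / 3600 = 0.0446944 kg/s
t_res = M / Q_s = 2.46 / 0.0446944 = 55.0404 s
Convert to SI: D = 0.0388 m, h = 0.00416 m, N = 34.3/60 = 0.571667 rev/s
γ̇ = π D N / h = (π)(0.0388)(0.571667) / 0.00416 = 16.7506 s⁻¹
Adiabatic rise: ΔT = η γ̇² t_res / (ρ cp) = 3881·(16.7506)²·55.0404 / (1286·1641) = 28.4013 K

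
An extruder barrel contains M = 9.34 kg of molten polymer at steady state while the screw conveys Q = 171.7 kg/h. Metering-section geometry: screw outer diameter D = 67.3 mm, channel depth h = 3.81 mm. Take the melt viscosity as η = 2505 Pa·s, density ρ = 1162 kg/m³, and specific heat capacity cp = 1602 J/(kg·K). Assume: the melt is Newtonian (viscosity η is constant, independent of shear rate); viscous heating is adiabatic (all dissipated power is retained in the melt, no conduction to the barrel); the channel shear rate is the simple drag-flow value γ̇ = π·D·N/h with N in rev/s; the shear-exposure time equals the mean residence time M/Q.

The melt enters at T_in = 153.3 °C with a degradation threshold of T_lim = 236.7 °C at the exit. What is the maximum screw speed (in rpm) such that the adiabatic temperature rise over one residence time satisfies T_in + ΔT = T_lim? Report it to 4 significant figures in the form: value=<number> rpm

Convert throughput: Q = 171.7 kg/h = 171.7/3600 = 0.0476944 kg/s
Mean residence time: t_res = M/Q_s = 9.34 kg / 0.0476944 kg/s = 195.83 s
Convert to metres: D = 0.0673 m, h = 0.00381 m
Allowable rise: ΔT_a = T_lim − T_in = 236.7 − 153.3 = 83.4 K
γ̇_max² = ΔT_a·ρ·cp / (η·t_res) = [83.4 × 1162 × 1602] / [2505 × 195.83] = 316.481 s⁻²
γ̇_max = √316.481 = 17.7899 s⁻¹
Solve γ̇ = πDN/h for N: N_max = γ̇_max·h/(π·D) = 17.7899 × 0.00381 / (π × 0.0673) = 0.320578 rev/s = 19.2347 rpm

value=19.23 rpm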